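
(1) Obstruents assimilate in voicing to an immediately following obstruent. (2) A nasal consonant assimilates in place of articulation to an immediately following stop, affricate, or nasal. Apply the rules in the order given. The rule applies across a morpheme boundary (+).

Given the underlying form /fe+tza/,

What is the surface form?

Rule 1: /t/ before /z/ (voiced) → [d]
After rule 1: fe+dza
Rule 2: no segment meets the rule's conditions; no change.

[fe+dza]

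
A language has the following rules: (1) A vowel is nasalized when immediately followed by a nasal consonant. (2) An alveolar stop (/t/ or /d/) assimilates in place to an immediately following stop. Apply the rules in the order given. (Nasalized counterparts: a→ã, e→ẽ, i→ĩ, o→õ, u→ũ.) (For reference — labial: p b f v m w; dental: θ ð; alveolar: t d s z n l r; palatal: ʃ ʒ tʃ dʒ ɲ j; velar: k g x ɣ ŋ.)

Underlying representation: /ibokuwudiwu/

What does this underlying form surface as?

Rule 1: no segment meets the rule's conditions; no change.
After rule 1: ibokuwudiwu
Rule 2: no segment meets the rule's conditions; no change.

[ibokuwudiwu]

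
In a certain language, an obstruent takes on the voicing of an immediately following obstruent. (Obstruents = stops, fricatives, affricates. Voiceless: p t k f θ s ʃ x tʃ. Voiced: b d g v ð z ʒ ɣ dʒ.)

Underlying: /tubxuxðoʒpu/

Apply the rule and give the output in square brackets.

/b/ before /x/ (voiceless) → [p]
/x/ before /ð/ (voiced) → [ɣ]
/ʒ/ before /p/ (voiceless) → [ʃ]

[tupxuɣðoʃpu]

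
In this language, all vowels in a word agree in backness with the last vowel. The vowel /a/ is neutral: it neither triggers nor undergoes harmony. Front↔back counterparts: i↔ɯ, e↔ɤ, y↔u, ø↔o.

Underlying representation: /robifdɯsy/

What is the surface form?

[røbifdisy]

/o/ harmonizes with /y/ ([-back]) → [ø]
/ɯ/ harmonizes with /y/ ([-back]) → [i]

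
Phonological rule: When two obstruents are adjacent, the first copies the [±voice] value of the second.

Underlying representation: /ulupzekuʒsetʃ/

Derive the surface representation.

/p/ before /z/ (voiced) → [b]
/ʒ/ before /s/ (voiceless) → [ʃ]

[ulubzekuʃsetʃ]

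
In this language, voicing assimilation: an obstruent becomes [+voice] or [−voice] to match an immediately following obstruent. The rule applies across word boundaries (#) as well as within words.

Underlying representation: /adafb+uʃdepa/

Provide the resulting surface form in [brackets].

/f/ before /b/ (voiced) → [v]
/ʃ/ before /d/ (voiced) → [ʒ]

[adavb+uʒdepa]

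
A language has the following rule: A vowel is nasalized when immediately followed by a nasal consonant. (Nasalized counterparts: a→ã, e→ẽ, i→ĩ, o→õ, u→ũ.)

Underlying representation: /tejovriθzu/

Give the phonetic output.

no segment meets the rule's conditions; no change.

[tejovriθzu]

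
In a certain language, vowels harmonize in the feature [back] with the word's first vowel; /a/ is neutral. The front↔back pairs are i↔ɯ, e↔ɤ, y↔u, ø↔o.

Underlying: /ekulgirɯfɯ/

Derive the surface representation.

/u/ harmonizes with /e/ ([-back]) → [y]
/ɯ/ harmonizes with /e/ ([-back]) → [i]
/ɯ/ harmonizes with /e/ ([-back]) → [i]

[ekylgirifi]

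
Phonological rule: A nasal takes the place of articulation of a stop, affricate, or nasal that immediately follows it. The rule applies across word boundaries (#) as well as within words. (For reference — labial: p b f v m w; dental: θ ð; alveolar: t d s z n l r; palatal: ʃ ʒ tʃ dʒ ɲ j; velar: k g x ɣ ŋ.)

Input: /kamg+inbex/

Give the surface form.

/m/ before /g/ (velar) → [ŋ]
/n/ before /b/ (labial) → [m]

[kaŋg+imbex]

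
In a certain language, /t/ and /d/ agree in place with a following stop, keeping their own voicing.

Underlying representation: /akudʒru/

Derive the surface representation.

no segment meets the rule's conditions; no change.

[akudʒru]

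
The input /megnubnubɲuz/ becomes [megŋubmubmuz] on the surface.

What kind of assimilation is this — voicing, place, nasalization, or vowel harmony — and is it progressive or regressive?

place assimilation, progressive

/n/→[ŋ] /n/→[m] /ɲ/→[m].
Each target copies a feature from the preceding segment, so the direction is progressive.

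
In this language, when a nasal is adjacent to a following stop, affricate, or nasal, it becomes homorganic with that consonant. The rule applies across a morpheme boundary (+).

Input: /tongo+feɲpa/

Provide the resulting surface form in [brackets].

/n/ before /g/ (velar) → [ŋ]
/ɲ/ before /p/ (labial) → [m]

[toŋgo+fempa]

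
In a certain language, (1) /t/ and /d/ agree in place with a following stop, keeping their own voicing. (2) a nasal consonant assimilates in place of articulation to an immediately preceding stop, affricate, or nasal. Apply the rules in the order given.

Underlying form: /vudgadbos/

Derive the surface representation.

Rule 1: /d/ before /g/ (velar) → [g]
Rule 1: /d/ before /b/ (labial) → [b]
After rule 1: vuggabbos
Rule 2: no segment meets the rule's conditions; no change.

[vuggabbos]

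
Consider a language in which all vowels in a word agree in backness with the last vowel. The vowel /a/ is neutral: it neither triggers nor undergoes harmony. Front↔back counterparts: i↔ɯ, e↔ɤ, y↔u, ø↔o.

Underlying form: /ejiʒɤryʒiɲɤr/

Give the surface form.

[ɤjɯʒɤruʒɯɲɤr]

/e/ harmonizes with /ɤ/ ([+back]) → [ɤ]
/i/ harmonizes with /ɤ/ ([+back]) → [ɯ]
/y/ harmonizes with /ɤ/ ([+back]) → [u]
/i/ harmonizes with /ɤ/ ([+back]) → [ɯ]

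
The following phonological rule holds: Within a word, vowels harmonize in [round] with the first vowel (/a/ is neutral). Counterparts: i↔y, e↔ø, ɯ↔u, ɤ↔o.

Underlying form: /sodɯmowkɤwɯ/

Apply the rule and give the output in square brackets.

[sodumowkowu]

/ɯ/ harmonizes with /o/ ([+round]) → [u]
/ɤ/ harmonizes with /o/ ([+round]) → [o]
/ɯ/ harmonizes with /o/ ([+round]) → [u]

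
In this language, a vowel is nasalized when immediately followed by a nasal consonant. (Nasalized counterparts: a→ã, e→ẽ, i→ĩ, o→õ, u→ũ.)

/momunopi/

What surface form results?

[mõmũnopi]

/o/ before nasal /m/ → [õ]
/u/ before nasal /n/ → [ũ]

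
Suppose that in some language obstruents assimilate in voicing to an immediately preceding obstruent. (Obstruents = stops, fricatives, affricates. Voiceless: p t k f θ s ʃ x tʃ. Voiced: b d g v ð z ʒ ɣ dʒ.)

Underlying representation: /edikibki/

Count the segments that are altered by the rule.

1

/k/ after /b/ (voiced) → [g]
1 segment changes.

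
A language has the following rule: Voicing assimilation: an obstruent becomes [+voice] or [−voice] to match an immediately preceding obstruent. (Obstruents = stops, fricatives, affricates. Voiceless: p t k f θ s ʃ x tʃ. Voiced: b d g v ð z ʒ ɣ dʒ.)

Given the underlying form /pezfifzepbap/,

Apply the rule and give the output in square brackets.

[pezvifseppap]

/f/ after /z/ (voiced) → [v]
/z/ after /f/ (voiceless) → [s]
/b/ after /p/ (voiceless) → [p]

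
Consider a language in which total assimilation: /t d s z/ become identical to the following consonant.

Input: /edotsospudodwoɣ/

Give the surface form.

/t/ before /s/ → [s] (total assimilation)
/s/ before /p/ → [p] (total assimilation)
/d/ before /w/ → [w] (total assimilation)

[edossoppudowwoɣ]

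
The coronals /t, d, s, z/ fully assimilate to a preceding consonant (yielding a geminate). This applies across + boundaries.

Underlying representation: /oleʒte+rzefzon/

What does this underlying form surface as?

[oleʒʒe+rreffon]

/t/ after /ʒ/ → [ʒ] (total assimilation)
/z/ after /r/ → [r] (total assimilation)
/z/ after /f/ → [f] (total assimilation)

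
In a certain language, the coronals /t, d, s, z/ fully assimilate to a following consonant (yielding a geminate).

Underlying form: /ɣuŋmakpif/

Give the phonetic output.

no segment meets the rule's conditions; no change.

[ɣuŋmakpif]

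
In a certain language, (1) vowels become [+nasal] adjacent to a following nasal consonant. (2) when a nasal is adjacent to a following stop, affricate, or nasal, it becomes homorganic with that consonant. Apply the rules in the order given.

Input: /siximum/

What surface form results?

[sixĩmũm]

Rule 1: /i/ before nasal /m/ → [ĩ]
Rule 1: /u/ before nasal /m/ → [ũ]
After rule 1: sixĩmũm
Rule 2: no segment meets the rule's conditions; no change.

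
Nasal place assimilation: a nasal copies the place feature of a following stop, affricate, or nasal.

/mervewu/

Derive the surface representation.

[mervewu]

no segment meets the rule's conditions; no change.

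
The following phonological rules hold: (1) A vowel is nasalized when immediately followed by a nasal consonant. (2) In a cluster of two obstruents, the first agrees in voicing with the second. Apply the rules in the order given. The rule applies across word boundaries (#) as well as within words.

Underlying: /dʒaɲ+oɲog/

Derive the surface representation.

[dʒãɲ+õɲog]

Rule 1: /a/ before nasal /ɲ/ → [ã]
Rule 1: /o/ before nasal /ɲ/ → [õ]
After rule 1: dʒãɲ+õɲog
Rule 2: no segment meets the rule's conditions; no change.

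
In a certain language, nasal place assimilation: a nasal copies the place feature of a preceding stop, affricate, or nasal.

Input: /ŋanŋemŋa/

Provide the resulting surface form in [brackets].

[ŋannemma]

/ŋ/ after /n/ (alveolar) → [n]
/ŋ/ after /m/ (labial) → [m]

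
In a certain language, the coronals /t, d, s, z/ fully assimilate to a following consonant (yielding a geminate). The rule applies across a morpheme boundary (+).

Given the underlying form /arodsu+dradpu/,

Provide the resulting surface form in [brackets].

[arossu+rrappu]

/d/ before /s/ → [s] (total assimilation)
/d/ before /r/ → [r] (total assimilation)
/d/ before /p/ → [p] (total assimilation)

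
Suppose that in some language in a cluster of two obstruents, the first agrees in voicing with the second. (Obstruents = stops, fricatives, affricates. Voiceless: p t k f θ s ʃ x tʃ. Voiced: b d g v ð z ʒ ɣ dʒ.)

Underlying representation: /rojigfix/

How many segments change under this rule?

1

/g/ before /f/ (voiceless) → [k]
1 segment changes.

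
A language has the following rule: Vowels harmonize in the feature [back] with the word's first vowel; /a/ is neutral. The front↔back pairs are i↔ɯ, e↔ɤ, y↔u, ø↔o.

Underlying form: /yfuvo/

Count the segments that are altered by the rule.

2

/u/ harmonizes with /y/ ([-back]) → [y]
/o/ harmonizes with /y/ ([-back]) → [ø]
2 segments change.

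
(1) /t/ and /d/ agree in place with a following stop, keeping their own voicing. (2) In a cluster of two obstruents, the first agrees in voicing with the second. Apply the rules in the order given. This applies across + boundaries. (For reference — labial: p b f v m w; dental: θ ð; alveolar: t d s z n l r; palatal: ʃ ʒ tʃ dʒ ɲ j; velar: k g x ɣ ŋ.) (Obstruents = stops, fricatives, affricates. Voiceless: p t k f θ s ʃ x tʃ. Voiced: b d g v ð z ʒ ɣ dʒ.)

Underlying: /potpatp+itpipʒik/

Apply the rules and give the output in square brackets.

[poppapp+ippibʒik]

Rule 1: /t/ before /p/ (labial) → [p]
Rule 1: /t/ before /p/ (labial) → [p]
Rule 1: /t/ before /p/ (labial) → [p]
After rule 1: poppapp+ippipʒik
Rule 2: /p/ before /ʒ/ (voiced) → [b]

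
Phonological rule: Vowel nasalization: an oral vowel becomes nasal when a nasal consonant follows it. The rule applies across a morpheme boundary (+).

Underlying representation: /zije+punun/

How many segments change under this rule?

2

/u/ before nasal /n/ → [ũ]
/u/ before nasal /n/ → [ũ]
2 segments change.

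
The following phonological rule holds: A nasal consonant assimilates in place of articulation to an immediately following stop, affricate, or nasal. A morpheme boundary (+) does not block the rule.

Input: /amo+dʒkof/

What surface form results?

no segment meets the rule's conditions; no change.

[amo+dʒkof]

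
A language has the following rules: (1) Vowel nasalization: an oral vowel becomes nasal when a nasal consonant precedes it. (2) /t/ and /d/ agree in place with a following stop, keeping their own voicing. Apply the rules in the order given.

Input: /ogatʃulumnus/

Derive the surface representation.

[ogatʃulumnũs]

Rule 1: /u/ after nasal /n/ → [ũ]
After rule 1: ogatʃulumnũs
Rule 2: no segment meets the rule's conditions; no change.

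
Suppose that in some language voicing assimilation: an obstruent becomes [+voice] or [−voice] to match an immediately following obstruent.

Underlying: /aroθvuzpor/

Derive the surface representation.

/θ/ before /v/ (voiced) → [ð]
/z/ before /p/ (voiceless) → [s]

[aroðvuspor]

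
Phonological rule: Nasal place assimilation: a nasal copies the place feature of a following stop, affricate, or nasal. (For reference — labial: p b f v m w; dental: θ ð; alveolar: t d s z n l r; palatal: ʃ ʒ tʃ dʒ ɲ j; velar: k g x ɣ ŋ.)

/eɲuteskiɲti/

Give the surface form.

[eɲuteskinti]

/ɲ/ before /t/ (alveolar) → [n]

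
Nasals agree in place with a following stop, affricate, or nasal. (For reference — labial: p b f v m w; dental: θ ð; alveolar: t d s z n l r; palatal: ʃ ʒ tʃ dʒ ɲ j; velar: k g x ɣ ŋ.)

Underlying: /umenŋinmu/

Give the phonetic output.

/n/ before /ŋ/ (velar) → [ŋ]
/n/ before /m/ (labial) → [m]

[umeŋŋimmu]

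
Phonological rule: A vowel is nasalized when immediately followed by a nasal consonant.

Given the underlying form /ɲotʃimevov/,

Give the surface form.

/i/ before nasal /m/ → [ĩ]

[ɲotʃĩmevov]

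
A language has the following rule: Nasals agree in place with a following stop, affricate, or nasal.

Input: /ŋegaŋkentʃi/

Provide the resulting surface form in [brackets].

/n/ before /tʃ/ (palatal) → [ɲ]

[ŋegaŋkeɲtʃi]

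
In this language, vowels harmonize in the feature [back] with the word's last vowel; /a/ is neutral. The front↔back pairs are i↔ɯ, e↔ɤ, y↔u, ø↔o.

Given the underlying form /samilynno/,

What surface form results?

[samɯlunno]

/i/ harmonizes with /o/ ([+back]) → [ɯ]
/y/ harmonizes with /o/ ([+back]) → [u]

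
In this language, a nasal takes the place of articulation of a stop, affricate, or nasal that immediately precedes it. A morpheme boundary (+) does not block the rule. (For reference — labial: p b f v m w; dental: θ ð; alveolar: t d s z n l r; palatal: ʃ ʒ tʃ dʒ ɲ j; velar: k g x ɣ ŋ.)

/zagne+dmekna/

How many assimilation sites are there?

/n/ after /g/ (velar) → [ŋ]
/m/ after /d/ (alveolar) → [n]
/n/ after /k/ (velar) → [ŋ]
3 segments change.

3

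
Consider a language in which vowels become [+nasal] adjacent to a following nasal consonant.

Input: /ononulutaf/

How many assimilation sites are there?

/o/ before nasal /n/ → [õ]
/o/ before nasal /n/ → [õ]
2 segments change.

2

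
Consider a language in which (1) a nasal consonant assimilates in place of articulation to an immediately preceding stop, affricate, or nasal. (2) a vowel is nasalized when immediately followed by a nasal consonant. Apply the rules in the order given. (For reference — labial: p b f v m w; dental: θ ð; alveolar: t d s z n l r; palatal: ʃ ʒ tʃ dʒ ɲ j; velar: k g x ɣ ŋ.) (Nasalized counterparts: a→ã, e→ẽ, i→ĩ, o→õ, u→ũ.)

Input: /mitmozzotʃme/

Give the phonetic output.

Rule 1: /m/ after /t/ (alveolar) → [n]
Rule 1: /m/ after /tʃ/ (palatal) → [ɲ]
After rule 1: mitnozzotʃɲe
Rule 2: no segment meets the rule's conditions; no change.

[mitnozzotʃɲe]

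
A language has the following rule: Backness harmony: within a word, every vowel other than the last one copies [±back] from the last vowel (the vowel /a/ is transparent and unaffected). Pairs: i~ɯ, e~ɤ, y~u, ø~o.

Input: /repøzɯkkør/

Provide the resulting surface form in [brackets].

/ɯ/ harmonizes with /ø/ ([-back]) → [i]

[repøzikkør]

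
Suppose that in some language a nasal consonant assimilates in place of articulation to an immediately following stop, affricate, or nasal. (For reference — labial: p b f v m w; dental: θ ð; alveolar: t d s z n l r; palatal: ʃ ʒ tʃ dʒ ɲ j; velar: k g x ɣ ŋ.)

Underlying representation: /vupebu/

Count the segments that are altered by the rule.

No segment meets the rule's conditions.

0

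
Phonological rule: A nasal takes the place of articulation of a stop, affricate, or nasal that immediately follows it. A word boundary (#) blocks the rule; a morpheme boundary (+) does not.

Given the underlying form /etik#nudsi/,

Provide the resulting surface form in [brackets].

[etik#nudsi]

no segment meets the rule's conditions; no change.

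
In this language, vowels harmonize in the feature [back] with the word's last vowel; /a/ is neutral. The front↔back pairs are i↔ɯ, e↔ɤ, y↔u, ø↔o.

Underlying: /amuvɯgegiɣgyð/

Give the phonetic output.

[amyvigegiɣgyð]

/u/ harmonizes with /y/ ([-back]) → [y]
/ɯ/ harmonizes with /y/ ([-back]) → [i]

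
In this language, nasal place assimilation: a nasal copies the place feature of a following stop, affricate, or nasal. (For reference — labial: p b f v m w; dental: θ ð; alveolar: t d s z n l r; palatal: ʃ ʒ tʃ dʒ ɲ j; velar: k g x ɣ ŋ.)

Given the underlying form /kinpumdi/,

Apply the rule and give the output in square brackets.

/n/ before /p/ (labial) → [m]
/m/ before /d/ (alveolar) → [n]

[kimpundi]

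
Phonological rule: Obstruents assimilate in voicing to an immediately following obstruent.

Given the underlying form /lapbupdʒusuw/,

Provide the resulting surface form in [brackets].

[labbubdʒusuw]

/p/ before /b/ (voiced) → [b]
/p/ before /dʒ/ (voiced) → [b]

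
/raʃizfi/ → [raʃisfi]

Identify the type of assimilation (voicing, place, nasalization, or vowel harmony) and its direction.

/z/→[s].
Each target copies a feature from the following segment, so the direction is regressive.

voicing assimilation, regressive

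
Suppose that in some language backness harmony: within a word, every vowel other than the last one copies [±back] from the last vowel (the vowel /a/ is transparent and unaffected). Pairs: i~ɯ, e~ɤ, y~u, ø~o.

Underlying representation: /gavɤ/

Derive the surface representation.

[gavɤ]

no segment meets the rule's conditions; no change.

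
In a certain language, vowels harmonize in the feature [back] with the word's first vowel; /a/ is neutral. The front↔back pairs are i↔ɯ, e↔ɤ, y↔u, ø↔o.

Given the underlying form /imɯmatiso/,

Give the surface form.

/ɯ/ harmonizes with /i/ ([-back]) → [i]
/o/ harmonizes with /i/ ([-back]) → [ø]

[imimatisø]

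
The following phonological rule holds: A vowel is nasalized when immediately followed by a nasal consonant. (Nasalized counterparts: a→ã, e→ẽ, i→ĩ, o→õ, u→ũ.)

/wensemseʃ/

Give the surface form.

[wẽnsẽmseʃ]

/e/ before nasal /n/ → [ẽ]
/e/ before nasal /m/ → [ẽ]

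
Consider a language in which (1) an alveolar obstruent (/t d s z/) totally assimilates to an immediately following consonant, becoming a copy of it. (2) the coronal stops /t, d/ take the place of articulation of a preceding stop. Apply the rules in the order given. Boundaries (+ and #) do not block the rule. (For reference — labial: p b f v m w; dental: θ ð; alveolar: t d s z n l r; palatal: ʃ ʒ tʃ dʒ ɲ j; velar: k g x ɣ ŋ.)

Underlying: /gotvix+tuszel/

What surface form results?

Rule 1: /t/ before /v/ → [v] (total assimilation)
Rule 1: /s/ before /z/ → [z] (total assimilation)
After rule 1: govvix+tuzzel
Rule 2: no segment meets the rule's conditions; no change.

[govvix+tuzzel]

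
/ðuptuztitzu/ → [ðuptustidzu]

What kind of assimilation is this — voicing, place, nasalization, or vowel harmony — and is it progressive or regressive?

voicing assimilation, regressive

/z/→[s] /t/→[d].
Each target copies a feature from the following segment, so the direction is regressive.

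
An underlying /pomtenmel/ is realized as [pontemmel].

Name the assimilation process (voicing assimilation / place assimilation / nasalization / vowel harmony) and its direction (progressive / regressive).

/m/→[n] /n/→[m].
Each target copies a feature from the following segment, so the direction is regressive.

place assimilation, regressive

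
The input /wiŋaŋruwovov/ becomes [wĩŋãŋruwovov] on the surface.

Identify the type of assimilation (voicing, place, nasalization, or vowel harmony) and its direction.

nasalization, regressive

/i/→[ĩ] /a/→[ã].
Each target copies a feature from the following segment, so the direction is regressive.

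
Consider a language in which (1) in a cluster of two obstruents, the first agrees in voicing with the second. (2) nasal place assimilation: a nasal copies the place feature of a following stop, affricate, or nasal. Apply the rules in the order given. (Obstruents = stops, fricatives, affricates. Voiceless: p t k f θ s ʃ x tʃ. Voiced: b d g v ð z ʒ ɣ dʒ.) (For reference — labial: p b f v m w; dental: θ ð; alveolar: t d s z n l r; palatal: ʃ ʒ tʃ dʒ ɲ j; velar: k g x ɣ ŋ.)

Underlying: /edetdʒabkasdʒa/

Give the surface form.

[ededdʒapkazdʒa]

Rule 1: /t/ before /dʒ/ (voiced) → [d]
Rule 1: /b/ before /k/ (voiceless) → [p]
Rule 1: /s/ before /dʒ/ (voiced) → [z]
After rule 1: ededdʒapkazdʒa
Rule 2: no segment meets the rule's conditions; no change.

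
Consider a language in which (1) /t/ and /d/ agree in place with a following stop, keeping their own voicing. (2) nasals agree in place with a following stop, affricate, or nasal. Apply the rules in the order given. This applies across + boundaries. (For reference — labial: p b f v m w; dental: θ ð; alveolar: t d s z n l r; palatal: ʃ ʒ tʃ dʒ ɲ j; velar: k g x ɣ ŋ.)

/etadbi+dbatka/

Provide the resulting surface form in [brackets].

Rule 1: /d/ before /b/ (labial) → [b]
Rule 1: /d/ before /b/ (labial) → [b]
Rule 1: /t/ before /k/ (velar) → [k]
After rule 1: etabbi+bbakka
Rule 2: no segment meets the rule's conditions; no change.

[etabbi+bbakka]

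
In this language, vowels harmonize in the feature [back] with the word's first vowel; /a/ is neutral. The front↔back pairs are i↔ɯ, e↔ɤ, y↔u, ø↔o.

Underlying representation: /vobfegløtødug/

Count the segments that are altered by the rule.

3

/e/ harmonizes with /o/ ([+back]) → [ɤ]
/ø/ harmonizes with /o/ ([+back]) → [o]
/ø/ harmonizes with /o/ ([+back]) → [o]
3 segments change.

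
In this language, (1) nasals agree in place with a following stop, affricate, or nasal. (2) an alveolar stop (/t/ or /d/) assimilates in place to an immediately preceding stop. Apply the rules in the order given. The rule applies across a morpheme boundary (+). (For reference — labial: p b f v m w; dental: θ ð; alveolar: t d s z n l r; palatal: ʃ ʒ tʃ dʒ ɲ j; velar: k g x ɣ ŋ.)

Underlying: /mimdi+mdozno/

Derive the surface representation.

Rule 1: /m/ before /d/ (alveolar) → [n]
Rule 1: /m/ before /d/ (alveolar) → [n]
After rule 1: mindi+ndozno
Rule 2: no segment meets the rule's conditions; no change.

[mindi+ndozno]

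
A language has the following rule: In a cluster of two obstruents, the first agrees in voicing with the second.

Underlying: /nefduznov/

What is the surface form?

/f/ before /d/ (voiced) → [v]

[nevduznov]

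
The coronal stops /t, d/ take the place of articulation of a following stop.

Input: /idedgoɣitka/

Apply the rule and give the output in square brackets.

/d/ before /g/ (velar) → [g]
/t/ before /k/ (velar) → [k]

[ideggoɣikka]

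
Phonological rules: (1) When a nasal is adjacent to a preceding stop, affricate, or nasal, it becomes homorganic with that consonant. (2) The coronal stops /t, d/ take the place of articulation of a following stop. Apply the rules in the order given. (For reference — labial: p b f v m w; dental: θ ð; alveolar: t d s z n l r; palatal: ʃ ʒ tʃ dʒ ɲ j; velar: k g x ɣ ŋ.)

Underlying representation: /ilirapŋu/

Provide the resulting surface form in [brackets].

Rule 1: /ŋ/ after /p/ (labial) → [m]
After rule 1: ilirapmu
Rule 2: no segment meets the rule's conditions; no change.

[ilirapmu]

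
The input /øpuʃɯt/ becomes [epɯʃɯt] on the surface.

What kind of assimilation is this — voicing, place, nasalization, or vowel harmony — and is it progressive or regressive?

vowel harmony, regressive

/ø/→[e] /u/→[ɯ].
Vowels agree with the last vowel, so the harmony is regressive.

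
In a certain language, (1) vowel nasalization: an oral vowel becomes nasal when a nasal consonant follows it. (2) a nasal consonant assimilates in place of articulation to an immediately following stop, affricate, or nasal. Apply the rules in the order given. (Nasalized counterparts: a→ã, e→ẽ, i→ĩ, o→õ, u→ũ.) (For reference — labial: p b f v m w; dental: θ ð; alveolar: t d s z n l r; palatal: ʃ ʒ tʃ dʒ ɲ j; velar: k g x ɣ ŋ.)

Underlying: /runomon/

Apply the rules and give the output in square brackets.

[rũnõmõn]

Rule 1: /u/ before nasal /n/ → [ũ]
Rule 1: /o/ before nasal /m/ → [õ]
Rule 1: /o/ before nasal /n/ → [õ]
After rule 1: rũnõmõn
Rule 2: no segment meets the rule's conditions; no change.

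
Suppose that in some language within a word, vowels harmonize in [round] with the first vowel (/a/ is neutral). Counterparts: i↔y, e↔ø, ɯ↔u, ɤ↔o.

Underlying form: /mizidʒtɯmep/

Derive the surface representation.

no segment meets the rule's conditions; no change.

[mizidʒtɯmep]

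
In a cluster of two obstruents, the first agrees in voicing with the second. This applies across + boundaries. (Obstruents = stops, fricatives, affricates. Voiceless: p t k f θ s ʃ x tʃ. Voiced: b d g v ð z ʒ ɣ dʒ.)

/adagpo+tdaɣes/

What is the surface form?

/g/ before /p/ (voiceless) → [k]
/t/ before /d/ (voiced) → [d]

[adakpo+ddaɣes]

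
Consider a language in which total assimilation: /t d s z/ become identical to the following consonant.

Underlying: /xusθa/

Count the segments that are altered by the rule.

/s/ before /θ/ → [θ] (total assimilation)
1 segment changes.

1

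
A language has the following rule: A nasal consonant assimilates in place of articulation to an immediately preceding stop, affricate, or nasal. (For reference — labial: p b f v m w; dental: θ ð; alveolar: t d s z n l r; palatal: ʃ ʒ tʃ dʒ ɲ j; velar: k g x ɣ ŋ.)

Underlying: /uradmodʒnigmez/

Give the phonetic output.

/m/ after /d/ (alveolar) → [n]
/n/ after /dʒ/ (palatal) → [ɲ]
/m/ after /g/ (velar) → [ŋ]

[uradnodʒɲigŋez]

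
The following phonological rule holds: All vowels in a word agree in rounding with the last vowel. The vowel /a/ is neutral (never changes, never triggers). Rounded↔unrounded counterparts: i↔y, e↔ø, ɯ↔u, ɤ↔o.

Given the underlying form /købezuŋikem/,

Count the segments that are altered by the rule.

2

/ø/ harmonizes with /e/ ([-round]) → [e]
/u/ harmonizes with /e/ ([-round]) → [ɯ]
2 segments change.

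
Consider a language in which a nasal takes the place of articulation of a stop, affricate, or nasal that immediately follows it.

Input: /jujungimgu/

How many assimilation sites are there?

2

/n/ before /g/ (velar) → [ŋ]
/m/ before /g/ (velar) → [ŋ]
2 segments change.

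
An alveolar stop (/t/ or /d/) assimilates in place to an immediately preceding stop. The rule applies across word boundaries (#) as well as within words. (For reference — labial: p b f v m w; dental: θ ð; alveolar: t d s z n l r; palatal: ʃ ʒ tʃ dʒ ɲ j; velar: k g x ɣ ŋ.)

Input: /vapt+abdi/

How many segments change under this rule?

2

/t/ after /p/ (labial) → [p]
/d/ after /b/ (labial) → [b]
2 segments change.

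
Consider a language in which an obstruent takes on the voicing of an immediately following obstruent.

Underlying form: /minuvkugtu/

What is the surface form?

/v/ before /k/ (voiceless) → [f]
/g/ before /t/ (voiceless) → [k]

[minufkuktu]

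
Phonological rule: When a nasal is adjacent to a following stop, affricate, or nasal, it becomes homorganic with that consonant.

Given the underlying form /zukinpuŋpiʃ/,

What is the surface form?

/n/ before /p/ (labial) → [m]
/ŋ/ before /p/ (labial) → [m]

[zukimpumpiʃ]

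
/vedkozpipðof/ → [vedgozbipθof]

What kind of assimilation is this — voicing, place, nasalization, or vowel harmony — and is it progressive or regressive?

/k/→[g] /p/→[b] /ð/→[θ].
Each target copies a feature from the preceding segment, so the direction is progressive.

voicing assimilation, progressive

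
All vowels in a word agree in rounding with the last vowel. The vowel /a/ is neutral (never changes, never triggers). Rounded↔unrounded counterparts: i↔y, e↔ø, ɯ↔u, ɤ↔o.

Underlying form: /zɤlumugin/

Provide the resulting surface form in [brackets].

/u/ harmonizes with /i/ ([-round]) → [ɯ]
/u/ harmonizes with /i/ ([-round]) → [ɯ]

[zɤlɯmɯgin]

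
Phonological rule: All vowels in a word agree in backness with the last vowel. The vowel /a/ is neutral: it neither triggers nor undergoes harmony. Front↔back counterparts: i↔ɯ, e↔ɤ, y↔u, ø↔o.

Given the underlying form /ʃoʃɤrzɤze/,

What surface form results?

[ʃøʃerzeze]

/o/ harmonizes with /e/ ([-back]) → [ø]
/ɤ/ harmonizes with /e/ ([-back]) → [e]
/ɤ/ harmonizes with /e/ ([-back]) → [e]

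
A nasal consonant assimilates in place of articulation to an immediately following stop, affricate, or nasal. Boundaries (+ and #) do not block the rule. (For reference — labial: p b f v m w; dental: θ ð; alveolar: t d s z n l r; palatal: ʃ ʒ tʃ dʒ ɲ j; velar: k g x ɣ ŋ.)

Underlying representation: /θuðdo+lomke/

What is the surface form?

[θuðdo+loŋke]

/m/ before /k/ (velar) → [ŋ]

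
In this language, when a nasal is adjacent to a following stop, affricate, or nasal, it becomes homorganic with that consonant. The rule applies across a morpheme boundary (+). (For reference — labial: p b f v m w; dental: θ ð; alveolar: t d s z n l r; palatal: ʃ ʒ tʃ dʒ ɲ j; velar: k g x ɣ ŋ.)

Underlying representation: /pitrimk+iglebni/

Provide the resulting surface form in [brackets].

[pitriŋk+iglebni]

/m/ before /k/ (velar) → [ŋ]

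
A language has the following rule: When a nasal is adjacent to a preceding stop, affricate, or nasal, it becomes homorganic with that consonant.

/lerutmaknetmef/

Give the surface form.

/m/ after /t/ (alveolar) → [n]
/n/ after /k/ (velar) → [ŋ]
/m/ after /t/ (alveolar) → [n]

[lerutnakŋetnef]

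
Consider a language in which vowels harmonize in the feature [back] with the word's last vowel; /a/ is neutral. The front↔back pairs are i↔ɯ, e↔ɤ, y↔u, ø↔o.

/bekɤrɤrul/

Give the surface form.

/e/ harmonizes with /u/ ([+back]) → [ɤ]

[bɤkɤrɤrul]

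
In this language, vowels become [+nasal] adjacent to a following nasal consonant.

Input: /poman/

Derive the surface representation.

[põmãn]

/o/ before nasal /m/ → [õ]
/a/ before nasal /n/ → [ã]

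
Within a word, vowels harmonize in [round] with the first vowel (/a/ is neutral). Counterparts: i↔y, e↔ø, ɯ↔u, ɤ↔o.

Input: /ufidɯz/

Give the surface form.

[ufyduz]

/i/ harmonizes with /u/ ([+round]) → [y]
/ɯ/ harmonizes with /u/ ([+round]) → [u]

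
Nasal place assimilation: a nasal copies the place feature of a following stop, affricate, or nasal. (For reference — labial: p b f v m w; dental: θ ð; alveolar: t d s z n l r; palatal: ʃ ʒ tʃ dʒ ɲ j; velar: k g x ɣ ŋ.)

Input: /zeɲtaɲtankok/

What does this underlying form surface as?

/ɲ/ before /t/ (alveolar) → [n]
/ɲ/ before /t/ (alveolar) → [n]
/n/ before /k/ (velar) → [ŋ]

[zentantaŋkok]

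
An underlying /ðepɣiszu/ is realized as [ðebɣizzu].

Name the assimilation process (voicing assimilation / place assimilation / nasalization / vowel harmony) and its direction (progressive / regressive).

voicing assimilation, regressive

/p/→[b] /s/→[z].
Each target copies a feature from the following segment, so the direction is regressive.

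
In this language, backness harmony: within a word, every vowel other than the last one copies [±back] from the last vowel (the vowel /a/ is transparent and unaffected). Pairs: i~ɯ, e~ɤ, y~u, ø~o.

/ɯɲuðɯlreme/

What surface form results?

/ɯ/ harmonizes with /e/ ([-back]) → [i]
/u/ harmonizes with /e/ ([-back]) → [y]
/ɯ/ harmonizes with /e/ ([-back]) → [i]

[iɲyðilreme]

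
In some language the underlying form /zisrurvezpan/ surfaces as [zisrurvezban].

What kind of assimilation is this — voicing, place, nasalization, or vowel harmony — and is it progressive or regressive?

/p/→[b].
Each target copies a feature from the preceding segment, so the direction is progressive.

voicing assimilation, progressive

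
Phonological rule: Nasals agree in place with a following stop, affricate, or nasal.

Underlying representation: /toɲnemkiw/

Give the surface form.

[tonneŋkiw]

/ɲ/ before /n/ (alveolar) → [n]
/m/ before /k/ (velar) → [ŋ]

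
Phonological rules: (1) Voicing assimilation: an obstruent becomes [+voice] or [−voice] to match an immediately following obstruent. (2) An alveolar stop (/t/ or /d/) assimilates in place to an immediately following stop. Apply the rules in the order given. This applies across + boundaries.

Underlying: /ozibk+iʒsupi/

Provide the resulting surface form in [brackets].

Rule 1: /b/ before /k/ (voiceless) → [p]
Rule 1: /ʒ/ before /s/ (voiceless) → [ʃ]
After rule 1: ozipk+iʃsupi
Rule 2: no segment meets the rule's conditions; no change.

[ozipk+iʃsupi]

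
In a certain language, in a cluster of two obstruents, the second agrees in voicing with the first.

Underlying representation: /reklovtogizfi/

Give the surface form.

[reklovdogizvi]

/t/ after /v/ (voiced) → [d]
/f/ after /z/ (voiced) → [v]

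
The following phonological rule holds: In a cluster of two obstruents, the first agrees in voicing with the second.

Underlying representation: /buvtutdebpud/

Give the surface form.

[buftuddeppud]

/v/ before /t/ (voiceless) → [f]
/t/ before /d/ (voiced) → [d]
/b/ before /p/ (voiceless) → [p]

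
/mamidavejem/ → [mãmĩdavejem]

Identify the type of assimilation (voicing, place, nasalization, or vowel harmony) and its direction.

/a/→[ã] /i/→[ĩ].
Each target copies a feature from the preceding segment, so the direction is progressive.

nasalization, progressive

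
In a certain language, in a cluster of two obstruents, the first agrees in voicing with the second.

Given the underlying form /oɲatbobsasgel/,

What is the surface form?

/t/ before /b/ (voiced) → [d]
/b/ before /s/ (voiceless) → [p]
/s/ before /g/ (voiced) → [z]

[oɲadbopsazgel]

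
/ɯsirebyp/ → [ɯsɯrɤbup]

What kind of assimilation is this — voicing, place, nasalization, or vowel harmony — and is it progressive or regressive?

/i/→[ɯ] /e/→[ɤ] /y/→[u].
Vowels agree with the first vowel, so the harmony is progressive.

vowel harmony, progressive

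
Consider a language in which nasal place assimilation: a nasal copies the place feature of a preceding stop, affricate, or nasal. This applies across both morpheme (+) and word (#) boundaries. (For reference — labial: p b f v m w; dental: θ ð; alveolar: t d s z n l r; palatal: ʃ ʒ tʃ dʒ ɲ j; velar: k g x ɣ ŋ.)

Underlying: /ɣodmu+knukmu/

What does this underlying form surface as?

/m/ after /d/ (alveolar) → [n]
/n/ after /k/ (velar) → [ŋ]
/m/ after /k/ (velar) → [ŋ]

[ɣodnu+kŋukŋu]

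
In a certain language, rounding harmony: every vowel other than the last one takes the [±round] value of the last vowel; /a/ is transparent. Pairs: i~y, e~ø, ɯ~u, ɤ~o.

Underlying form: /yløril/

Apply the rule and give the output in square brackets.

[ileril]

/y/ harmonizes with /i/ ([-round]) → [i]
/ø/ harmonizes with /i/ ([-round]) → [e]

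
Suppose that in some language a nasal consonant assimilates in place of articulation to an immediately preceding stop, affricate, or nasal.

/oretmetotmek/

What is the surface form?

[oretnetotnek]

/m/ after /t/ (alveolar) → [n]
/m/ after /t/ (alveolar) → [n]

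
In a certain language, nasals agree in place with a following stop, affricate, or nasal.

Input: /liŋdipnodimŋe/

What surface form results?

/ŋ/ before /d/ (alveolar) → [n]
/m/ before /ŋ/ (velar) → [ŋ]

[lindipnodiŋŋe]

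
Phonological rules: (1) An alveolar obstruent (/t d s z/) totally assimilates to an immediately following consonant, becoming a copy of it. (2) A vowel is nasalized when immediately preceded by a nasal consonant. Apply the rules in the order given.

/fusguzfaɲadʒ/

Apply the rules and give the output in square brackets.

Rule 1: /s/ before /g/ → [g] (total assimilation)
Rule 1: /z/ before /f/ → [f] (total assimilation)
After rule 1: fugguffaɲadʒ
Rule 2: /a/ after nasal /ɲ/ → [ã]

[fugguffaɲãdʒ]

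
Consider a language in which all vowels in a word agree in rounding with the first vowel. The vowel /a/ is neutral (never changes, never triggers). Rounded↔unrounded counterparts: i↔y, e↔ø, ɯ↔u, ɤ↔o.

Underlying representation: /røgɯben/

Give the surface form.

/ɯ/ harmonizes with /ø/ ([+round]) → [u]
/e/ harmonizes with /ø/ ([+round]) → [ø]

[røgubøn]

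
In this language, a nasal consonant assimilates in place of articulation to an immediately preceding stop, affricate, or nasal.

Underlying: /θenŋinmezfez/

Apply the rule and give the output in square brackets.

[θenninnezfez]

/ŋ/ after /n/ (alveolar) → [n]
/m/ after /n/ (alveolar) → [n]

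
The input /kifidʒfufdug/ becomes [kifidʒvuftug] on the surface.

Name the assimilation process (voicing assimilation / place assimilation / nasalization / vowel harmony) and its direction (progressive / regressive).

voicing assimilation, progressive

/f/→[v] /d/→[t].
Each target copies a feature from the preceding segment, so the direction is progressive.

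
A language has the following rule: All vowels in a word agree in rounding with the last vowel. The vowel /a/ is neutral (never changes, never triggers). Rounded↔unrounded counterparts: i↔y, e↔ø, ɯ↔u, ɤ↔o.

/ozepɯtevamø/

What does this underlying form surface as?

/e/ harmonizes with /ø/ ([+round]) → [ø]
/ɯ/ harmonizes with /ø/ ([+round]) → [u]
/e/ harmonizes with /ø/ ([+round]) → [ø]

[ozøputøvamø]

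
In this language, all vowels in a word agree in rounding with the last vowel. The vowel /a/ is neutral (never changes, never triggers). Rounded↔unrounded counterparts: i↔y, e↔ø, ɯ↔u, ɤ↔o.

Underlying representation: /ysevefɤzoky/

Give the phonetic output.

[ysøvøfozoky]

/e/ harmonizes with /y/ ([+round]) → [ø]
/e/ harmonizes with /y/ ([+round]) → [ø]
/ɤ/ harmonizes with /y/ ([+round]) → [o]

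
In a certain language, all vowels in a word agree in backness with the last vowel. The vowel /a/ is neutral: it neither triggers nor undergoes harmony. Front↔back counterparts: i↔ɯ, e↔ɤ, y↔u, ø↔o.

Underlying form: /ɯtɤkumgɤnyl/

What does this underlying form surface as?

[itekymgenyl]

/ɯ/ harmonizes with /y/ ([-back]) → [i]
/ɤ/ harmonizes with /y/ ([-back]) → [e]
/u/ harmonizes with /y/ ([-back]) → [y]
/ɤ/ harmonizes with /y/ ([-back]) → [e]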